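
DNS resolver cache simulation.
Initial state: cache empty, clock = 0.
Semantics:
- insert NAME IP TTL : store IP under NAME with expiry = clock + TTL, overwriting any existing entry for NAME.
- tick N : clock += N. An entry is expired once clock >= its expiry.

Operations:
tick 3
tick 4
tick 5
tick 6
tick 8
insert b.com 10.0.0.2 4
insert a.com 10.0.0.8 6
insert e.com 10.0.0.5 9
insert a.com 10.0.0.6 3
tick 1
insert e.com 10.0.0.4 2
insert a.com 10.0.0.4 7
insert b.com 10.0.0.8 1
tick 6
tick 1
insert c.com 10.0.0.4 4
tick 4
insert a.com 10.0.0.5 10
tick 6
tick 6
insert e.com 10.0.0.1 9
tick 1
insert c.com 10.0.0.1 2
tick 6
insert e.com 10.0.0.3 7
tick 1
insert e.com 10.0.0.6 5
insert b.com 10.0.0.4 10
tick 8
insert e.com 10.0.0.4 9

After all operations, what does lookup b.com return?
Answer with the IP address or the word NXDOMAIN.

Answer: 10.0.0.4

Derivation:
Op 1: tick 3 -> clock=3.
Op 2: tick 4 -> clock=7.
Op 3: tick 5 -> clock=12.
Op 4: tick 6 -> clock=18.
Op 5: tick 8 -> clock=26.
Op 6: insert b.com -> 10.0.0.2 (expiry=26+4=30). clock=26
Op 7: insert a.com -> 10.0.0.8 (expiry=26+6=32). clock=26
Op 8: insert e.com -> 10.0.0.5 (expiry=26+9=35). clock=26
Op 9: insert a.com -> 10.0.0.6 (expiry=26+3=29). clock=26
Op 10: tick 1 -> clock=27.
Op 11: insert e.com -> 10.0.0.4 (expiry=27+2=29). clock=27
Op 12: insert a.com -> 10.0.0.4 (expiry=27+7=34). clock=27
Op 13: insert b.com -> 10.0.0.8 (expiry=27+1=28). clock=27
Op 14: tick 6 -> clock=33. purged={b.com,e.com}
Op 15: tick 1 -> clock=34. purged={a.com}
Op 16: insert c.com -> 10.0.0.4 (expiry=34+4=38). clock=34
Op 17: tick 4 -> clock=38. purged={c.com}
Op 18: insert a.com -> 10.0.0.5 (expiry=38+10=48). clock=38
Op 19: tick 6 -> clock=44.
Op 20: tick 6 -> clock=50. purged={a.com}
Op 21: insert e.com -> 10.0.0.1 (expiry=50+9=59). clock=50
Op 22: tick 1 -> clock=51.
Op 23: insert c.com -> 10.0.0.1 (expiry=51+2=53). clock=51
Op 24: tick 6 -> clock=57. purged={c.com}
Op 25: insert e.com -> 10.0.0.3 (expiry=57+7=64). clock=57
Op 26: tick 1 -> clock=58.
Op 27: insert e.com -> 10.0.0.6 (expiry=58+5=63). clock=58
Op 28: insert b.com -> 10.0.0.4 (expiry=58+10=68). clock=58
Op 29: tick 8 -> clock=66. purged={e.com}
Op 30: insert e.com -> 10.0.0.4 (expiry=66+9=75). clock=66
lookup b.com: present, ip=10.0.0.4 expiry=68 > clock=66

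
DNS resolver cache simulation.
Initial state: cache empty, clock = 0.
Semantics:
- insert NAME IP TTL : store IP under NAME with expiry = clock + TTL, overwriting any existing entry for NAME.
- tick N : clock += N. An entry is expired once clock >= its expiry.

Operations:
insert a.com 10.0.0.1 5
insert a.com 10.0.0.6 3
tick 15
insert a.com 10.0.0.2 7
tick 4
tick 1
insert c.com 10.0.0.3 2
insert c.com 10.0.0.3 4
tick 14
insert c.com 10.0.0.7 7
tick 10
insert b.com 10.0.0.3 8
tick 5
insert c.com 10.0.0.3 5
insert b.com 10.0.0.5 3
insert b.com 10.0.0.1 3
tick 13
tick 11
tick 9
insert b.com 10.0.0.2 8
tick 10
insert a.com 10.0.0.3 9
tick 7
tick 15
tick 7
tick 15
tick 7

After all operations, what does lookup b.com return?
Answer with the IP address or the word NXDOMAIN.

Answer: NXDOMAIN

Derivation:
Op 1: insert a.com -> 10.0.0.1 (expiry=0+5=5). clock=0
Op 2: insert a.com -> 10.0.0.6 (expiry=0+3=3). clock=0
Op 3: tick 15 -> clock=15. purged={a.com}
Op 4: insert a.com -> 10.0.0.2 (expiry=15+7=22). clock=15
Op 5: tick 4 -> clock=19.
Op 6: tick 1 -> clock=20.
Op 7: insert c.com -> 10.0.0.3 (expiry=20+2=22). clock=20
Op 8: insert c.com -> 10.0.0.3 (expiry=20+4=24). clock=20
Op 9: tick 14 -> clock=34. purged={a.com,c.com}
Op 10: insert c.com -> 10.0.0.7 (expiry=34+7=41). clock=34
Op 11: tick 10 -> clock=44. purged={c.com}
Op 12: insert b.com -> 10.0.0.3 (expiry=44+8=52). clock=44
Op 13: tick 5 -> clock=49.
Op 14: insert c.com -> 10.0.0.3 (expiry=49+5=54). clock=49
Op 15: insert b.com -> 10.0.0.5 (expiry=49+3=52). clock=49
Op 16: insert b.com -> 10.0.0.1 (expiry=49+3=52). clock=49
Op 17: tick 13 -> clock=62. purged={b.com,c.com}
Op 18: tick 11 -> clock=73.
Op 19: tick 9 -> clock=82.
Op 20: insert b.com -> 10.0.0.2 (expiry=82+8=90). clock=82
Op 21: tick 10 -> clock=92. purged={b.com}
Op 22: insert a.com -> 10.0.0.3 (expiry=92+9=101). clock=92
Op 23: tick 7 -> clock=99.
Op 24: tick 15 -> clock=114. purged={a.com}
Op 25: tick 7 -> clock=121.
Op 26: tick 15 -> clock=136.
Op 27: tick 7 -> clock=143.
lookup b.com: not in cache (expired or never inserted)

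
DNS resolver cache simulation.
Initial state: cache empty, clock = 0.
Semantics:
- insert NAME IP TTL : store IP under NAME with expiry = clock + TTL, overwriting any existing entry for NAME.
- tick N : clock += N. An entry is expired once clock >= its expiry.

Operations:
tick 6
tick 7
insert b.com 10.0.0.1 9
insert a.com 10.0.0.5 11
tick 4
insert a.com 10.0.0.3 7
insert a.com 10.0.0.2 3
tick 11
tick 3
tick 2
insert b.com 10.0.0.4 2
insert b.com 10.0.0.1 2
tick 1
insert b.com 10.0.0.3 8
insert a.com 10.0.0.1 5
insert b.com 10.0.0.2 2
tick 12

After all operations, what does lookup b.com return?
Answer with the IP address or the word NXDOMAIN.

Answer: NXDOMAIN

Derivation:
Op 1: tick 6 -> clock=6.
Op 2: tick 7 -> clock=13.
Op 3: insert b.com -> 10.0.0.1 (expiry=13+9=22). clock=13
Op 4: insert a.com -> 10.0.0.5 (expiry=13+11=24). clock=13
Op 5: tick 4 -> clock=17.
Op 6: insert a.com -> 10.0.0.3 (expiry=17+7=24). clock=17
Op 7: insert a.com -> 10.0.0.2 (expiry=17+3=20). clock=17
Op 8: tick 11 -> clock=28. purged={a.com,b.com}
Op 9: tick 3 -> clock=31.
Op 10: tick 2 -> clock=33.
Op 11: insert b.com -> 10.0.0.4 (expiry=33+2=35). clock=33
Op 12: insert b.com -> 10.0.0.1 (expiry=33+2=35). clock=33
Op 13: tick 1 -> clock=34.
Op 14: insert b.com -> 10.0.0.3 (expiry=34+8=42). clock=34
Op 15: insert a.com -> 10.0.0.1 (expiry=34+5=39). clock=34
Op 16: insert b.com -> 10.0.0.2 (expiry=34+2=36). clock=34
Op 17: tick 12 -> clock=46. purged={a.com,b.com}
lookup b.com: not in cache (expired or never inserted)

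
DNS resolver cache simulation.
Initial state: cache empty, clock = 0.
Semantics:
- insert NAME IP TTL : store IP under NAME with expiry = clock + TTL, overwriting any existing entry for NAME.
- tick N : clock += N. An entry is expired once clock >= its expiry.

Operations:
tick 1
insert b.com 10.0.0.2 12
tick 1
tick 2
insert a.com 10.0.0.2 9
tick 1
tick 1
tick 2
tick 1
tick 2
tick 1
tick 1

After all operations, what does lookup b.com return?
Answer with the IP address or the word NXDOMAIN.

Answer: NXDOMAIN

Derivation:
Op 1: tick 1 -> clock=1.
Op 2: insert b.com -> 10.0.0.2 (expiry=1+12=13). clock=1
Op 3: tick 1 -> clock=2.
Op 4: tick 2 -> clock=4.
Op 5: insert a.com -> 10.0.0.2 (expiry=4+9=13). clock=4
Op 6: tick 1 -> clock=5.
Op 7: tick 1 -> clock=6.
Op 8: tick 2 -> clock=8.
Op 9: tick 1 -> clock=9.
Op 10: tick 2 -> clock=11.
Op 11: tick 1 -> clock=12.
Op 12: tick 1 -> clock=13. purged={a.com,b.com}
lookup b.com: not in cache (expired or never inserted)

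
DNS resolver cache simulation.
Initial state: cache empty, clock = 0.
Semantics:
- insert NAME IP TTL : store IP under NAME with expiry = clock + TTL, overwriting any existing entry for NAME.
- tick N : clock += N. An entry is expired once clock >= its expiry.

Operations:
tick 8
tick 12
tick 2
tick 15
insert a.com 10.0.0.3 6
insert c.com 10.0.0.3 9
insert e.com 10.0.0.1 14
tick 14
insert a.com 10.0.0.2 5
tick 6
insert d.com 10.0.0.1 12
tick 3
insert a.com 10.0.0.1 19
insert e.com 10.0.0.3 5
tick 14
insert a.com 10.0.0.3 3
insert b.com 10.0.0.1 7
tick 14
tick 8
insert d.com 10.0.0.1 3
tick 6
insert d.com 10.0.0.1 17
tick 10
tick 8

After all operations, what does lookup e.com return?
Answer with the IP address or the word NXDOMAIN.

Op 1: tick 8 -> clock=8.
Op 2: tick 12 -> clock=20.
Op 3: tick 2 -> clock=22.
Op 4: tick 15 -> clock=37.
Op 5: insert a.com -> 10.0.0.3 (expiry=37+6=43). clock=37
Op 6: insert c.com -> 10.0.0.3 (expiry=37+9=46). clock=37
Op 7: insert e.com -> 10.0.0.1 (expiry=37+14=51). clock=37
Op 8: tick 14 -> clock=51. purged={a.com,c.com,e.com}
Op 9: insert a.com -> 10.0.0.2 (expiry=51+5=56). clock=51
Op 10: tick 6 -> clock=57. purged={a.com}
Op 11: insert d.com -> 10.0.0.1 (expiry=57+12=69). clock=57
Op 12: tick 3 -> clock=60.
Op 13: insert a.com -> 10.0.0.1 (expiry=60+19=79). clock=60
Op 14: insert e.com -> 10.0.0.3 (expiry=60+5=65). clock=60
Op 15: tick 14 -> clock=74. purged={d.com,e.com}
Op 16: insert a.com -> 10.0.0.3 (expiry=74+3=77). clock=74
Op 17: insert b.com -> 10.0.0.1 (expiry=74+7=81). clock=74
Op 18: tick 14 -> clock=88. purged={a.com,b.com}
Op 19: tick 8 -> clock=96.
Op 20: insert d.com -> 10.0.0.1 (expiry=96+3=99). clock=96
Op 21: tick 6 -> clock=102. purged={d.com}
Op 22: insert d.com -> 10.0.0.1 (expiry=102+17=119). clock=102
Op 23: tick 10 -> clock=112.
Op 24: tick 8 -> clock=120. purged={d.com}
lookup e.com: not in cache (expired or never inserted)

Answer: NXDOMAIN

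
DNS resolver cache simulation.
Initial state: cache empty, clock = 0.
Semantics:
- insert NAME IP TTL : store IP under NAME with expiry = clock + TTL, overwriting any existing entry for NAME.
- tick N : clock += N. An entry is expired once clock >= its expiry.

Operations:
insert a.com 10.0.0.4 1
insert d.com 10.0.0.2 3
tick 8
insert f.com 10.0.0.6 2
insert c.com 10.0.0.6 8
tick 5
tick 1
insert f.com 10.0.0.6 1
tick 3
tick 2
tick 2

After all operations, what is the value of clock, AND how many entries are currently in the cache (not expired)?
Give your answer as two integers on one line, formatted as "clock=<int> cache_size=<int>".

Op 1: insert a.com -> 10.0.0.4 (expiry=0+1=1). clock=0
Op 2: insert d.com -> 10.0.0.2 (expiry=0+3=3). clock=0
Op 3: tick 8 -> clock=8. purged={a.com,d.com}
Op 4: insert f.com -> 10.0.0.6 (expiry=8+2=10). clock=8
Op 5: insert c.com -> 10.0.0.6 (expiry=8+8=16). clock=8
Op 6: tick 5 -> clock=13. purged={f.com}
Op 7: tick 1 -> clock=14.
Op 8: insert f.com -> 10.0.0.6 (expiry=14+1=15). clock=14
Op 9: tick 3 -> clock=17. purged={c.com,f.com}
Op 10: tick 2 -> clock=19.
Op 11: tick 2 -> clock=21.
Final clock = 21
Final cache (unexpired): {} -> size=0

Answer: clock=21 cache_size=0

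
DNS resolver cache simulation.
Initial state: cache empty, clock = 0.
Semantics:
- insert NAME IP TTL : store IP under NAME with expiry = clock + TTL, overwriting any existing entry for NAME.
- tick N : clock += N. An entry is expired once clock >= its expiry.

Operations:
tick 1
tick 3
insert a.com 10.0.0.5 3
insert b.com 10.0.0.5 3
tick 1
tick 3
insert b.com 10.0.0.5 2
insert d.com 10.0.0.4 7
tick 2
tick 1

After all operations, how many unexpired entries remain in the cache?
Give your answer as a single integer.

Answer: 1

Derivation:
Op 1: tick 1 -> clock=1.
Op 2: tick 3 -> clock=4.
Op 3: insert a.com -> 10.0.0.5 (expiry=4+3=7). clock=4
Op 4: insert b.com -> 10.0.0.5 (expiry=4+3=7). clock=4
Op 5: tick 1 -> clock=5.
Op 6: tick 3 -> clock=8. purged={a.com,b.com}
Op 7: insert b.com -> 10.0.0.5 (expiry=8+2=10). clock=8
Op 8: insert d.com -> 10.0.0.4 (expiry=8+7=15). clock=8
Op 9: tick 2 -> clock=10. purged={b.com}
Op 10: tick 1 -> clock=11.
Final cache (unexpired): {d.com} -> size=1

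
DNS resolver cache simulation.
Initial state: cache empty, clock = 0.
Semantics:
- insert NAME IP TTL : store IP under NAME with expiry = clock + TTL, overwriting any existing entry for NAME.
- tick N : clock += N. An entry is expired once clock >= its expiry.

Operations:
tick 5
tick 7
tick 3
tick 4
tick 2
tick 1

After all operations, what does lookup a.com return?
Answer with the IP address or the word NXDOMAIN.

Answer: NXDOMAIN

Derivation:
Op 1: tick 5 -> clock=5.
Op 2: tick 7 -> clock=12.
Op 3: tick 3 -> clock=15.
Op 4: tick 4 -> clock=19.
Op 5: tick 2 -> clock=21.
Op 6: tick 1 -> clock=22.
lookup a.com: not in cache (expired or never inserted)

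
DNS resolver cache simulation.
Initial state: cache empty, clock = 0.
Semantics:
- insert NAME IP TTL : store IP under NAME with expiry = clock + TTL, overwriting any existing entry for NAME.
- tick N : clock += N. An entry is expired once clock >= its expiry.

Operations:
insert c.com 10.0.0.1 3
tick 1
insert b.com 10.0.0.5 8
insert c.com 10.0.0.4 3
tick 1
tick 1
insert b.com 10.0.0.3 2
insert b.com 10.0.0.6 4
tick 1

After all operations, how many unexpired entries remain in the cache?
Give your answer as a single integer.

Answer: 1

Derivation:
Op 1: insert c.com -> 10.0.0.1 (expiry=0+3=3). clock=0
Op 2: tick 1 -> clock=1.
Op 3: insert b.com -> 10.0.0.5 (expiry=1+8=9). clock=1
Op 4: insert c.com -> 10.0.0.4 (expiry=1+3=4). clock=1
Op 5: tick 1 -> clock=2.
Op 6: tick 1 -> clock=3.
Op 7: insert b.com -> 10.0.0.3 (expiry=3+2=5). clock=3
Op 8: insert b.com -> 10.0.0.6 (expiry=3+4=7). clock=3
Op 9: tick 1 -> clock=4. purged={c.com}
Final cache (unexpired): {b.com} -> size=1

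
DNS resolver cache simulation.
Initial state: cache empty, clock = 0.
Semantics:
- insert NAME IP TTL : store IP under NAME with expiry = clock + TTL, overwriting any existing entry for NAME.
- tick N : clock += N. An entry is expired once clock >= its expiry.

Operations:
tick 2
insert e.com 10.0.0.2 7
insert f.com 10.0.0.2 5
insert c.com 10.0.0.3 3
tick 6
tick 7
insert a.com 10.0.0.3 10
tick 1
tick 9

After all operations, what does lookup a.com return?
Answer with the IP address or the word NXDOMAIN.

Answer: NXDOMAIN

Derivation:
Op 1: tick 2 -> clock=2.
Op 2: insert e.com -> 10.0.0.2 (expiry=2+7=9). clock=2
Op 3: insert f.com -> 10.0.0.2 (expiry=2+5=7). clock=2
Op 4: insert c.com -> 10.0.0.3 (expiry=2+3=5). clock=2
Op 5: tick 6 -> clock=8. purged={c.com,f.com}
Op 6: tick 7 -> clock=15. purged={e.com}
Op 7: insert a.com -> 10.0.0.3 (expiry=15+10=25). clock=15
Op 8: tick 1 -> clock=16.
Op 9: tick 9 -> clock=25. purged={a.com}
lookup a.com: not in cache (expired or never inserted)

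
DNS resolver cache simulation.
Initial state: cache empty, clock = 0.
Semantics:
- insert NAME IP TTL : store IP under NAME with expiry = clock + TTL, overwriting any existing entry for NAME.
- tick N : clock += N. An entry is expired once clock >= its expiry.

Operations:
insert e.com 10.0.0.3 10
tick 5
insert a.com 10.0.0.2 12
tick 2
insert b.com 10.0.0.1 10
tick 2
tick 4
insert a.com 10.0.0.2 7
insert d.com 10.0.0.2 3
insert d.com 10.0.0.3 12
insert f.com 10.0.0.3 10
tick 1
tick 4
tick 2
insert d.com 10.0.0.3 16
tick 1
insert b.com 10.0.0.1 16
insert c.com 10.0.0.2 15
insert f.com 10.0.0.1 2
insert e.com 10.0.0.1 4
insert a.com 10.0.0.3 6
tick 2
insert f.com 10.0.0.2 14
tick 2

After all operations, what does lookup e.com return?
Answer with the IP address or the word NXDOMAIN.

Answer: NXDOMAIN

Derivation:
Op 1: insert e.com -> 10.0.0.3 (expiry=0+10=10). clock=0
Op 2: tick 5 -> clock=5.
Op 3: insert a.com -> 10.0.0.2 (expiry=5+12=17). clock=5
Op 4: tick 2 -> clock=7.
Op 5: insert b.com -> 10.0.0.1 (expiry=7+10=17). clock=7
Op 6: tick 2 -> clock=9.
Op 7: tick 4 -> clock=13. purged={e.com}
Op 8: insert a.com -> 10.0.0.2 (expiry=13+7=20). clock=13
Op 9: insert d.com -> 10.0.0.2 (expiry=13+3=16). clock=13
Op 10: insert d.com -> 10.0.0.3 (expiry=13+12=25). clock=13
Op 11: insert f.com -> 10.0.0.3 (expiry=13+10=23). clock=13
Op 12: tick 1 -> clock=14.
Op 13: tick 4 -> clock=18. purged={b.com}
Op 14: tick 2 -> clock=20. purged={a.com}
Op 15: insert d.com -> 10.0.0.3 (expiry=20+16=36). clock=20
Op 16: tick 1 -> clock=21.
Op 17: insert b.com -> 10.0.0.1 (expiry=21+16=37). clock=21
Op 18: insert c.com -> 10.0.0.2 (expiry=21+15=36). clock=21
Op 19: insert f.com -> 10.0.0.1 (expiry=21+2=23). clock=21
Op 20: insert e.com -> 10.0.0.1 (expiry=21+4=25). clock=21
Op 21: insert a.com -> 10.0.0.3 (expiry=21+6=27). clock=21
Op 22: tick 2 -> clock=23. purged={f.com}
Op 23: insert f.com -> 10.0.0.2 (expiry=23+14=37). clock=23
Op 24: tick 2 -> clock=25. purged={e.com}
lookup e.com: not in cache (expired or never inserted)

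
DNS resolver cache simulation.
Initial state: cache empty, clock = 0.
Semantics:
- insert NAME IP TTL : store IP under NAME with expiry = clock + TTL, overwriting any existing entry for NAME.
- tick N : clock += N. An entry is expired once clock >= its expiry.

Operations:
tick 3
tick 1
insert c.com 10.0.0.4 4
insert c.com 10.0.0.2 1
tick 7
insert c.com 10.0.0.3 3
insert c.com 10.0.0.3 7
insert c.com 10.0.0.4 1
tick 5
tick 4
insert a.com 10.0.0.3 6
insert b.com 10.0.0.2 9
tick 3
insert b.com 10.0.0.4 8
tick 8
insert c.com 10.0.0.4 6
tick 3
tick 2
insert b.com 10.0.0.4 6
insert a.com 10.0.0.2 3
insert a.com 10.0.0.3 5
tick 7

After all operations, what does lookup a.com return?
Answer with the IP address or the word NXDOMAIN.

Answer: NXDOMAIN

Derivation:
Op 1: tick 3 -> clock=3.
Op 2: tick 1 -> clock=4.
Op 3: insert c.com -> 10.0.0.4 (expiry=4+4=8). clock=4
Op 4: insert c.com -> 10.0.0.2 (expiry=4+1=5). clock=4
Op 5: tick 7 -> clock=11. purged={c.com}
Op 6: insert c.com -> 10.0.0.3 (expiry=11+3=14). clock=11
Op 7: insert c.com -> 10.0.0.3 (expiry=11+7=18). clock=11
Op 8: insert c.com -> 10.0.0.4 (expiry=11+1=12). clock=11
Op 9: tick 5 -> clock=16. purged={c.com}
Op 10: tick 4 -> clock=20.
Op 11: insert a.com -> 10.0.0.3 (expiry=20+6=26). clock=20
Op 12: insert b.com -> 10.0.0.2 (expiry=20+9=29). clock=20
Op 13: tick 3 -> clock=23.
Op 14: insert b.com -> 10.0.0.4 (expiry=23+8=31). clock=23
Op 15: tick 8 -> clock=31. purged={a.com,b.com}
Op 16: insert c.com -> 10.0.0.4 (expiry=31+6=37). clock=31
Op 17: tick 3 -> clock=34.
Op 18: tick 2 -> clock=36.
Op 19: insert b.com -> 10.0.0.4 (expiry=36+6=42). clock=36
Op 20: insert a.com -> 10.0.0.2 (expiry=36+3=39). clock=36
Op 21: insert a.com -> 10.0.0.3 (expiry=36+5=41). clock=36
Op 22: tick 7 -> clock=43. purged={a.com,b.com,c.com}
lookup a.com: not in cache (expired or never inserted)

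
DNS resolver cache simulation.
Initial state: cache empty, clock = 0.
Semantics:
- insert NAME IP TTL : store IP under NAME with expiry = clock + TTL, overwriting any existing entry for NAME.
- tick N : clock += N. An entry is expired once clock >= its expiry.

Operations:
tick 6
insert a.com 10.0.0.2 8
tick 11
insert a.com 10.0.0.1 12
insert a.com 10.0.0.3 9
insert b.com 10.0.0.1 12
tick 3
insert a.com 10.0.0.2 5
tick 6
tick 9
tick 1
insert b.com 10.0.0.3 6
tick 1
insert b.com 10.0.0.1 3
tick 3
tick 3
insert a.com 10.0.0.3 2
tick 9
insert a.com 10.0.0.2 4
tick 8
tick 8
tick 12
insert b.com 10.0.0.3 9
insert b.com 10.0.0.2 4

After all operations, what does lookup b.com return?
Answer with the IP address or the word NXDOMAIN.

Op 1: tick 6 -> clock=6.
Op 2: insert a.com -> 10.0.0.2 (expiry=6+8=14). clock=6
Op 3: tick 11 -> clock=17. purged={a.com}
Op 4: insert a.com -> 10.0.0.1 (expiry=17+12=29). clock=17
Op 5: insert a.com -> 10.0.0.3 (expiry=17+9=26). clock=17
Op 6: insert b.com -> 10.0.0.1 (expiry=17+12=29). clock=17
Op 7: tick 3 -> clock=20.
Op 8: insert a.com -> 10.0.0.2 (expiry=20+5=25). clock=20
Op 9: tick 6 -> clock=26. purged={a.com}
Op 10: tick 9 -> clock=35. purged={b.com}
Op 11: tick 1 -> clock=36.
Op 12: insert b.com -> 10.0.0.3 (expiry=36+6=42). clock=36
Op 13: tick 1 -> clock=37.
Op 14: insert b.com -> 10.0.0.1 (expiry=37+3=40). clock=37
Op 15: tick 3 -> clock=40. purged={b.com}
Op 16: tick 3 -> clock=43.
Op 17: insert a.com -> 10.0.0.3 (expiry=43+2=45). clock=43
Op 18: tick 9 -> clock=52. purged={a.com}
Op 19: insert a.com -> 10.0.0.2 (expiry=52+4=56). clock=52
Op 20: tick 8 -> clock=60. purged={a.com}
Op 21: tick 8 -> clock=68.
Op 22: tick 12 -> clock=80.
Op 23: insert b.com -> 10.0.0.3 (expiry=80+9=89). clock=80
Op 24: insert b.com -> 10.0.0.2 (expiry=80+4=84). clock=80
lookup b.com: present, ip=10.0.0.2 expiry=84 > clock=80

Answer: 10.0.0.2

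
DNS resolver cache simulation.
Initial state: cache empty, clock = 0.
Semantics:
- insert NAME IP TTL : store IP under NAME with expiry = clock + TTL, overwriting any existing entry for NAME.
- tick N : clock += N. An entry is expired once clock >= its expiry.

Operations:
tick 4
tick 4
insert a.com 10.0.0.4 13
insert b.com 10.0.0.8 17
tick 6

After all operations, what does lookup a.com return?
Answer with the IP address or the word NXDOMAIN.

Op 1: tick 4 -> clock=4.
Op 2: tick 4 -> clock=8.
Op 3: insert a.com -> 10.0.0.4 (expiry=8+13=21). clock=8
Op 4: insert b.com -> 10.0.0.8 (expiry=8+17=25). clock=8
Op 5: tick 6 -> clock=14.
lookup a.com: present, ip=10.0.0.4 expiry=21 > clock=14

Answer: 10.0.0.4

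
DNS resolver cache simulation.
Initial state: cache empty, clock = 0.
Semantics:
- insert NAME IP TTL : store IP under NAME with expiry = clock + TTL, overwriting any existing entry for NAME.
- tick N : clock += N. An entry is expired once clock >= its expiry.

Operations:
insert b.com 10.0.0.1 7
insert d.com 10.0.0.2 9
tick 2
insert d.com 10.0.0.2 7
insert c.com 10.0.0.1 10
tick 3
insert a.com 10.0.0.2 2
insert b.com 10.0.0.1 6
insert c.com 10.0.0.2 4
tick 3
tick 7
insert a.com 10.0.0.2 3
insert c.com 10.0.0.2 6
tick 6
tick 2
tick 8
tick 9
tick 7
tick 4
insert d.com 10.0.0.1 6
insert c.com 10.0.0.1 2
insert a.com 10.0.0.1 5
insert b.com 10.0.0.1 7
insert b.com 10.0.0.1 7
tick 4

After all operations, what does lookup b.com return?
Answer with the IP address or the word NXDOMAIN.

Answer: 10.0.0.1

Derivation:
Op 1: insert b.com -> 10.0.0.1 (expiry=0+7=7). clock=0
Op 2: insert d.com -> 10.0.0.2 (expiry=0+9=9). clock=0
Op 3: tick 2 -> clock=2.
Op 4: insert d.com -> 10.0.0.2 (expiry=2+7=9). clock=2
Op 5: insert c.com -> 10.0.0.1 (expiry=2+10=12). clock=2
Op 6: tick 3 -> clock=5.
Op 7: insert a.com -> 10.0.0.2 (expiry=5+2=7). clock=5
Op 8: insert b.com -> 10.0.0.1 (expiry=5+6=11). clock=5
Op 9: insert c.com -> 10.0.0.2 (expiry=5+4=9). clock=5
Op 10: tick 3 -> clock=8. purged={a.com}
Op 11: tick 7 -> clock=15. purged={b.com,c.com,d.com}
Op 12: insert a.com -> 10.0.0.2 (expiry=15+3=18). clock=15
Op 13: insert c.com -> 10.0.0.2 (expiry=15+6=21). clock=15
Op 14: tick 6 -> clock=21. purged={a.com,c.com}
Op 15: tick 2 -> clock=23.
Op 16: tick 8 -> clock=31.
Op 17: tick 9 -> clock=40.
Op 18: tick 7 -> clock=47.
Op 19: tick 4 -> clock=51.
Op 20: insert d.com -> 10.0.0.1 (expiry=51+6=57). clock=51
Op 21: insert c.com -> 10.0.0.1 (expiry=51+2=53). clock=51
Op 22: insert a.com -> 10.0.0.1 (expiry=51+5=56). clock=51
Op 23: insert b.com -> 10.0.0.1 (expiry=51+7=58). clock=51
Op 24: insert b.com -> 10.0.0.1 (expiry=51+7=58). clock=51
Op 25: tick 4 -> clock=55. purged={c.com}
lookup b.com: present, ip=10.0.0.1 expiry=58 > clock=55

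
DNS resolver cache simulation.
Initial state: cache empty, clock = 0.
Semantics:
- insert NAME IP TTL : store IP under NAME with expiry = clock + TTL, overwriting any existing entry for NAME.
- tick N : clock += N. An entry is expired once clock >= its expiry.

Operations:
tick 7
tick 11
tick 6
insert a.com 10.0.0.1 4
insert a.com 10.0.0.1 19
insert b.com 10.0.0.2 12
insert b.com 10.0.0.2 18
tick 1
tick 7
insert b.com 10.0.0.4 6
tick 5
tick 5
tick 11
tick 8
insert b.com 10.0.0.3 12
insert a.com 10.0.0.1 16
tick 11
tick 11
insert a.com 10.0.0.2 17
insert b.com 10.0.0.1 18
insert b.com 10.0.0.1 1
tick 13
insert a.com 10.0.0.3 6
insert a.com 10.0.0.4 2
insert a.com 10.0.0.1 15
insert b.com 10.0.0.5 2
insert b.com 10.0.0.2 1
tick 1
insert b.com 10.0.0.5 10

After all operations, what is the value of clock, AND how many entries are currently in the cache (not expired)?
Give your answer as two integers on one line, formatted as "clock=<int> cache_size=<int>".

Answer: clock=97 cache_size=2

Derivation:
Op 1: tick 7 -> clock=7.
Op 2: tick 11 -> clock=18.
Op 3: tick 6 -> clock=24.
Op 4: insert a.com -> 10.0.0.1 (expiry=24+4=28). clock=24
Op 5: insert a.com -> 10.0.0.1 (expiry=24+19=43). clock=24
Op 6: insert b.com -> 10.0.0.2 (expiry=24+12=36). clock=24
Op 7: insert b.com -> 10.0.0.2 (expiry=24+18=42). clock=24
Op 8: tick 1 -> clock=25.
Op 9: tick 7 -> clock=32.
Op 10: insert b.com -> 10.0.0.4 (expiry=32+6=38). clock=32
Op 11: tick 5 -> clock=37.
Op 12: tick 5 -> clock=42. purged={b.com}
Op 13: tick 11 -> clock=53. purged={a.com}
Op 14: tick 8 -> clock=61.
Op 15: insert b.com -> 10.0.0.3 (expiry=61+12=73). clock=61
Op 16: insert a.com -> 10.0.0.1 (expiry=61+16=77). clock=61
Op 17: tick 11 -> clock=72.
Op 18: tick 11 -> clock=83. purged={a.com,b.com}
Op 19: insert a.com -> 10.0.0.2 (expiry=83+17=100). clock=83
Op 20: insert b.com -> 10.0.0.1 (expiry=83+18=101). clock=83
Op 21: insert b.com -> 10.0.0.1 (expiry=83+1=84). clock=83
Op 22: tick 13 -> clock=96. purged={b.com}
Op 23: insert a.com -> 10.0.0.3 (expiry=96+6=102). clock=96
Op 24: insert a.com -> 10.0.0.4 (expiry=96+2=98). clock=96
Op 25: insert a.com -> 10.0.0.1 (expiry=96+15=111). clock=96
Op 26: insert b.com -> 10.0.0.5 (expiry=96+2=98). clock=96
Op 27: insert b.com -> 10.0.0.2 (expiry=96+1=97). clock=96
Op 28: tick 1 -> clock=97. purged={b.com}
Op 29: insert b.com -> 10.0.0.5 (expiry=97+10=107). clock=97
Final clock = 97
Final cache (unexpired): {a.com,b.com} -> size=2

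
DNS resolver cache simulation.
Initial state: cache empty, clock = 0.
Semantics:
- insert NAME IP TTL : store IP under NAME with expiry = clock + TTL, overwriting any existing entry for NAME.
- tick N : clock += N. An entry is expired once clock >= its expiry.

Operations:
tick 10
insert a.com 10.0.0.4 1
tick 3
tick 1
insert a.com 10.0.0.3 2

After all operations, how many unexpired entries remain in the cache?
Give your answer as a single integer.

Op 1: tick 10 -> clock=10.
Op 2: insert a.com -> 10.0.0.4 (expiry=10+1=11). clock=10
Op 3: tick 3 -> clock=13. purged={a.com}
Op 4: tick 1 -> clock=14.
Op 5: insert a.com -> 10.0.0.3 (expiry=14+2=16). clock=14
Final cache (unexpired): {a.com} -> size=1

Answer: 1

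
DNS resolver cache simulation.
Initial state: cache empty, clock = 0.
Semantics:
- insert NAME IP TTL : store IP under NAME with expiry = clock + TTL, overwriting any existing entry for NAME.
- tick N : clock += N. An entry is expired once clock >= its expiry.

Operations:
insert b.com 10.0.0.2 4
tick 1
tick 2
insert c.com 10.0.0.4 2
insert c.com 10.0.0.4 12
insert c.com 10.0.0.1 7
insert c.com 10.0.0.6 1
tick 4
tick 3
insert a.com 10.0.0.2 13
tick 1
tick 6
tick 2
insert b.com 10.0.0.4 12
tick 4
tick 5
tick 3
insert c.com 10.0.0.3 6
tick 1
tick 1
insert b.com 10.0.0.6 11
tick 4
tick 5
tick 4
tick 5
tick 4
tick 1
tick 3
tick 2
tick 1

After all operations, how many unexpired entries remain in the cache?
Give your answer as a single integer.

Answer: 0

Derivation:
Op 1: insert b.com -> 10.0.0.2 (expiry=0+4=4). clock=0
Op 2: tick 1 -> clock=1.
Op 3: tick 2 -> clock=3.
Op 4: insert c.com -> 10.0.0.4 (expiry=3+2=5). clock=3
Op 5: insert c.com -> 10.0.0.4 (expiry=3+12=15). clock=3
Op 6: insert c.com -> 10.0.0.1 (expiry=3+7=10). clock=3
Op 7: insert c.com -> 10.0.0.6 (expiry=3+1=4). clock=3
Op 8: tick 4 -> clock=7. purged={b.com,c.com}
Op 9: tick 3 -> clock=10.
Op 10: insert a.com -> 10.0.0.2 (expiry=10+13=23). clock=10
Op 11: tick 1 -> clock=11.
Op 12: tick 6 -> clock=17.
Op 13: tick 2 -> clock=19.
Op 14: insert b.com -> 10.0.0.4 (expiry=19+12=31). clock=19
Op 15: tick 4 -> clock=23. purged={a.com}
Op 16: tick 5 -> clock=28.
Op 17: tick 3 -> clock=31. purged={b.com}
Op 18: insert c.com -> 10.0.0.3 (expiry=31+6=37). clock=31
Op 19: tick 1 -> clock=32.
Op 20: tick 1 -> clock=33.
Op 21: insert b.com -> 10.0.0.6 (expiry=33+11=44). clock=33
Op 22: tick 4 -> clock=37. purged={c.com}
Op 23: tick 5 -> clock=42.
Op 24: tick 4 -> clock=46. purged={b.com}
Op 25: tick 5 -> clock=51.
Op 26: tick 4 -> clock=55.
Op 27: tick 1 -> clock=56.
Op 28: tick 3 -> clock=59.
Op 29: tick 2 -> clock=61.
Op 30: tick 1 -> clock=62.
Final cache (unexpired): {} -> size=0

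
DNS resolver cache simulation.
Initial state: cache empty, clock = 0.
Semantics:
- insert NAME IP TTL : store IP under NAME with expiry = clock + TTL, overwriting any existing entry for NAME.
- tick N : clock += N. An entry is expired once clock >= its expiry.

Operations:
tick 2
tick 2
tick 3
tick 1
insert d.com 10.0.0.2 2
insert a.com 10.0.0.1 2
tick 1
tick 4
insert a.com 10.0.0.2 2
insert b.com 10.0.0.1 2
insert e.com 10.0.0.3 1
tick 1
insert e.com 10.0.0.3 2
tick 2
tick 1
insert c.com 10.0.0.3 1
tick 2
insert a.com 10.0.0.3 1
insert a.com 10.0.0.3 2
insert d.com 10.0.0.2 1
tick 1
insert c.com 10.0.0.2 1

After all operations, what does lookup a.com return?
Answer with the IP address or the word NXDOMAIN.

Answer: 10.0.0.3

Derivation:
Op 1: tick 2 -> clock=2.
Op 2: tick 2 -> clock=4.
Op 3: tick 3 -> clock=7.
Op 4: tick 1 -> clock=8.
Op 5: insert d.com -> 10.0.0.2 (expiry=8+2=10). clock=8
Op 6: insert a.com -> 10.0.0.1 (expiry=8+2=10). clock=8
Op 7: tick 1 -> clock=9.
Op 8: tick 4 -> clock=13. purged={a.com,d.com}
Op 9: insert a.com -> 10.0.0.2 (expiry=13+2=15). clock=13
Op 10: insert b.com -> 10.0.0.1 (expiry=13+2=15). clock=13
Op 11: insert e.com -> 10.0.0.3 (expiry=13+1=14). clock=13
Op 12: tick 1 -> clock=14. purged={e.com}
Op 13: insert e.com -> 10.0.0.3 (expiry=14+2=16). clock=14
Op 14: tick 2 -> clock=16. purged={a.com,b.com,e.com}
Op 15: tick 1 -> clock=17.
Op 16: insert c.com -> 10.0.0.3 (expiry=17+1=18). clock=17
Op 17: tick 2 -> clock=19. purged={c.com}
Op 18: insert a.com -> 10.0.0.3 (expiry=19+1=20). clock=19
Op 19: insert a.com -> 10.0.0.3 (expiry=19+2=21). clock=19
Op 20: insert d.com -> 10.0.0.2 (expiry=19+1=20). clock=19
Op 21: tick 1 -> clock=20. purged={d.com}
Op 22: insert c.com -> 10.0.0.2 (expiry=20+1=21). clock=20
lookup a.com: present, ip=10.0.0.3 expiry=21 > clock=20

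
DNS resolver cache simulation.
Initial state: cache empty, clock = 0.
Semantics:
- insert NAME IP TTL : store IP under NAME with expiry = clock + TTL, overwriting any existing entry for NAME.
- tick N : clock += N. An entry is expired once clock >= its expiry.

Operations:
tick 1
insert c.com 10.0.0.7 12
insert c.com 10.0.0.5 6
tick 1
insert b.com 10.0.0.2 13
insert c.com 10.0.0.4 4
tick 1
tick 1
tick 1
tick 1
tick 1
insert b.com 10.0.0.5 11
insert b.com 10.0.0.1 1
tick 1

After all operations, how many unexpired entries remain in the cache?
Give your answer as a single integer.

Op 1: tick 1 -> clock=1.
Op 2: insert c.com -> 10.0.0.7 (expiry=1+12=13). clock=1
Op 3: insert c.com -> 10.0.0.5 (expiry=1+6=7). clock=1
Op 4: tick 1 -> clock=2.
Op 5: insert b.com -> 10.0.0.2 (expiry=2+13=15). clock=2
Op 6: insert c.com -> 10.0.0.4 (expiry=2+4=6). clock=2
Op 7: tick 1 -> clock=3.
Op 8: tick 1 -> clock=4.
Op 9: tick 1 -> clock=5.
Op 10: tick 1 -> clock=6. purged={c.com}
Op 11: tick 1 -> clock=7.
Op 12: insert b.com -> 10.0.0.5 (expiry=7+11=18). clock=7
Op 13: insert b.com -> 10.0.0.1 (expiry=7+1=8). clock=7
Op 14: tick 1 -> clock=8. purged={b.com}
Final cache (unexpired): {} -> size=0

Answer: 0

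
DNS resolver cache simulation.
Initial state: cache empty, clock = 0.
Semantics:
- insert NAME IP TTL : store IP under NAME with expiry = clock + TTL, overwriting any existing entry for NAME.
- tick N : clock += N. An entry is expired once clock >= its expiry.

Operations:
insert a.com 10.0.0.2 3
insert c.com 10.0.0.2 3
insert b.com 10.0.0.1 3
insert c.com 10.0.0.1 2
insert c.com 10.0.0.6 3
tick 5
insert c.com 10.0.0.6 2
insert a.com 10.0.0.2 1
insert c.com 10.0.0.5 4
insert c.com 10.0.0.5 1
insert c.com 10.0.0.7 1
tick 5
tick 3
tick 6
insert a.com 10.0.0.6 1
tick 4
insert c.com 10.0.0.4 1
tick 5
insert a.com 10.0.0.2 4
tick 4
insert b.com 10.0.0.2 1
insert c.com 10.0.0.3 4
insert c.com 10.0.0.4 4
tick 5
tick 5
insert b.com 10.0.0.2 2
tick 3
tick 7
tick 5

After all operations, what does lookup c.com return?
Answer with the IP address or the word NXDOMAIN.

Answer: NXDOMAIN

Derivation:
Op 1: insert a.com -> 10.0.0.2 (expiry=0+3=3). clock=0
Op 2: insert c.com -> 10.0.0.2 (expiry=0+3=3). clock=0
Op 3: insert b.com -> 10.0.0.1 (expiry=0+3=3). clock=0
Op 4: insert c.com -> 10.0.0.1 (expiry=0+2=2). clock=0
Op 5: insert c.com -> 10.0.0.6 (expiry=0+3=3). clock=0
Op 6: tick 5 -> clock=5. purged={a.com,b.com,c.com}
Op 7: insert c.com -> 10.0.0.6 (expiry=5+2=7). clock=5
Op 8: insert a.com -> 10.0.0.2 (expiry=5+1=6). clock=5
Op 9: insert c.com -> 10.0.0.5 (expiry=5+4=9). clock=5
Op 10: insert c.com -> 10.0.0.5 (expiry=5+1=6). clock=5
Op 11: insert c.com -> 10.0.0.7 (expiry=5+1=6). clock=5
Op 12: tick 5 -> clock=10. purged={a.com,c.com}
Op 13: tick 3 -> clock=13.
Op 14: tick 6 -> clock=19.
Op 15: insert a.com -> 10.0.0.6 (expiry=19+1=20). clock=19
Op 16: tick 4 -> clock=23. purged={a.com}
Op 17: insert c.com -> 10.0.0.4 (expiry=23+1=24). clock=23
Op 18: tick 5 -> clock=28. purged={c.com}
Op 19: insert a.com -> 10.0.0.2 (expiry=28+4=32). clock=28
Op 20: tick 4 -> clock=32. purged={a.com}
Op 21: insert b.com -> 10.0.0.2 (expiry=32+1=33). clock=32
Op 22: insert c.com -> 10.0.0.3 (expiry=32+4=36). clock=32
Op 23: insert c.com -> 10.0.0.4 (expiry=32+4=36). clock=32
Op 24: tick 5 -> clock=37. purged={b.com,c.com}
Op 25: tick 5 -> clock=42.
Op 26: insert b.com -> 10.0.0.2 (expiry=42+2=44). clock=42
Op 27: tick 3 -> clock=45. purged={b.com}
Op 28: tick 7 -> clock=52.
Op 29: tick 5 -> clock=57.
lookup c.com: not in cache (expired or never inserted)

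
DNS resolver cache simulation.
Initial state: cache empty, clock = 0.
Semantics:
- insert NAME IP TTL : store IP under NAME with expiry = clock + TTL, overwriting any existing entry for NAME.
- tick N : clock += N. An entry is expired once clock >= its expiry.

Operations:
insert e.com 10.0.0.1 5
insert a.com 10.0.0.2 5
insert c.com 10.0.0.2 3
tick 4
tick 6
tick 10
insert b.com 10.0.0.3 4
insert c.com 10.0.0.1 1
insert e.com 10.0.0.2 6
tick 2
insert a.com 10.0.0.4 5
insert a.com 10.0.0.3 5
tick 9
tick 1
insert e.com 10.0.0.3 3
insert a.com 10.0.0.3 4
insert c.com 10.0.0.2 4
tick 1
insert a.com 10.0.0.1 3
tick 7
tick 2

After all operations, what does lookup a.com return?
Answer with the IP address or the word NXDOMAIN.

Op 1: insert e.com -> 10.0.0.1 (expiry=0+5=5). clock=0
Op 2: insert a.com -> 10.0.0.2 (expiry=0+5=5). clock=0
Op 3: insert c.com -> 10.0.0.2 (expiry=0+3=3). clock=0
Op 4: tick 4 -> clock=4. purged={c.com}
Op 5: tick 6 -> clock=10. purged={a.com,e.com}
Op 6: tick 10 -> clock=20.
Op 7: insert b.com -> 10.0.0.3 (expiry=20+4=24). clock=20
Op 8: insert c.com -> 10.0.0.1 (expiry=20+1=21). clock=20
Op 9: insert e.com -> 10.0.0.2 (expiry=20+6=26). clock=20
Op 10: tick 2 -> clock=22. purged={c.com}
Op 11: insert a.com -> 10.0.0.4 (expiry=22+5=27). clock=22
Op 12: insert a.com -> 10.0.0.3 (expiry=22+5=27). clock=22
Op 13: tick 9 -> clock=31. purged={a.com,b.com,e.com}
Op 14: tick 1 -> clock=32.
Op 15: insert e.com -> 10.0.0.3 (expiry=32+3=35). clock=32
Op 16: insert a.com -> 10.0.0.3 (expiry=32+4=36). clock=32
Op 17: insert c.com -> 10.0.0.2 (expiry=32+4=36). clock=32
Op 18: tick 1 -> clock=33.
Op 19: insert a.com -> 10.0.0.1 (expiry=33+3=36). clock=33
Op 20: tick 7 -> clock=40. purged={a.com,c.com,e.com}
Op 21: tick 2 -> clock=42.
lookup a.com: not in cache (expired or never inserted)

Answer: NXDOMAIN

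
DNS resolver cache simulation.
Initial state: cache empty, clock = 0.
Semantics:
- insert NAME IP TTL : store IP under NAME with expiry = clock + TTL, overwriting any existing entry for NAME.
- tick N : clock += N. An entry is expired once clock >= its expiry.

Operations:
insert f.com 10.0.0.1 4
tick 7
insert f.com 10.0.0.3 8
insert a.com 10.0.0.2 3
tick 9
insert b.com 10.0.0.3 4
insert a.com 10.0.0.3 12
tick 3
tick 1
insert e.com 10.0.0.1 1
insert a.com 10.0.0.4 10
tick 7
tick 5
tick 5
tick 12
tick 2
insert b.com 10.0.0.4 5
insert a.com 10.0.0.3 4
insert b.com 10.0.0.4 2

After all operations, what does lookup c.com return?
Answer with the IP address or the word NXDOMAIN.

Op 1: insert f.com -> 10.0.0.1 (expiry=0+4=4). clock=0
Op 2: tick 7 -> clock=7. purged={f.com}
Op 3: insert f.com -> 10.0.0.3 (expiry=7+8=15). clock=7
Op 4: insert a.com -> 10.0.0.2 (expiry=7+3=10). clock=7
Op 5: tick 9 -> clock=16. purged={a.com,f.com}
Op 6: insert b.com -> 10.0.0.3 (expiry=16+4=20). clock=16
Op 7: insert a.com -> 10.0.0.3 (expiry=16+12=28). clock=16
Op 8: tick 3 -> clock=19.
Op 9: tick 1 -> clock=20. purged={b.com}
Op 10: insert e.com -> 10.0.0.1 (expiry=20+1=21). clock=20
Op 11: insert a.com -> 10.0.0.4 (expiry=20+10=30). clock=20
Op 12: tick 7 -> clock=27. purged={e.com}
Op 13: tick 5 -> clock=32. purged={a.com}
Op 14: tick 5 -> clock=37.
Op 15: tick 12 -> clock=49.
Op 16: tick 2 -> clock=51.
Op 17: insert b.com -> 10.0.0.4 (expiry=51+5=56). clock=51
Op 18: insert a.com -> 10.0.0.3 (expiry=51+4=55). clock=51
Op 19: insert b.com -> 10.0.0.4 (expiry=51+2=53). clock=51
lookup c.com: not in cache (expired or never inserted)

Answer: NXDOMAIN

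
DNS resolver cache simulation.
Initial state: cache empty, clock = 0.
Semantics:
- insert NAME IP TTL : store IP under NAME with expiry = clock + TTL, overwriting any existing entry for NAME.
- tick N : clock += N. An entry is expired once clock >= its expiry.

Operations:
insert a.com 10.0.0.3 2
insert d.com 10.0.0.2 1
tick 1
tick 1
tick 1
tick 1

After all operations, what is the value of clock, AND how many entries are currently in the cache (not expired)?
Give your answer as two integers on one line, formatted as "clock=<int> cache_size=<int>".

Op 1: insert a.com -> 10.0.0.3 (expiry=0+2=2). clock=0
Op 2: insert d.com -> 10.0.0.2 (expiry=0+1=1). clock=0
Op 3: tick 1 -> clock=1. purged={d.com}
Op 4: tick 1 -> clock=2. purged={a.com}
Op 5: tick 1 -> clock=3.
Op 6: tick 1 -> clock=4.
Final clock = 4
Final cache (unexpired): {} -> size=0

Answer: clock=4 cache_size=0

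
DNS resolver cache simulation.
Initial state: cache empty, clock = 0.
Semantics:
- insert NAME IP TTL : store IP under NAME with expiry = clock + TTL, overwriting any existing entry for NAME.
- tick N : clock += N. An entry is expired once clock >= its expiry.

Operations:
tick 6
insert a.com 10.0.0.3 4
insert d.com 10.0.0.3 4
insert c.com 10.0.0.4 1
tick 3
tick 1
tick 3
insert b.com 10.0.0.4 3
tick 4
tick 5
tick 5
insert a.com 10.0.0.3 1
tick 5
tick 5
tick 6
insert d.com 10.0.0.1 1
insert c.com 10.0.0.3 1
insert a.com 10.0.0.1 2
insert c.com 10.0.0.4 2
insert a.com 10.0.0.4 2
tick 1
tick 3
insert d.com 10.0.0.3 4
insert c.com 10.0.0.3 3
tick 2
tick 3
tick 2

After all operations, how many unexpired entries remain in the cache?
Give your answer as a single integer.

Op 1: tick 6 -> clock=6.
Op 2: insert a.com -> 10.0.0.3 (expiry=6+4=10). clock=6
Op 3: insert d.com -> 10.0.0.3 (expiry=6+4=10). clock=6
Op 4: insert c.com -> 10.0.0.4 (expiry=6+1=7). clock=6
Op 5: tick 3 -> clock=9. purged={c.com}
Op 6: tick 1 -> clock=10. purged={a.com,d.com}
Op 7: tick 3 -> clock=13.
Op 8: insert b.com -> 10.0.0.4 (expiry=13+3=16). clock=13
Op 9: tick 4 -> clock=17. purged={b.com}
Op 10: tick 5 -> clock=22.
Op 11: tick 5 -> clock=27.
Op 12: insert a.com -> 10.0.0.3 (expiry=27+1=28). clock=27
Op 13: tick 5 -> clock=32. purged={a.com}
Op 14: tick 5 -> clock=37.
Op 15: tick 6 -> clock=43.
Op 16: insert d.com -> 10.0.0.1 (expiry=43+1=44). clock=43
Op 17: insert c.com -> 10.0.0.3 (expiry=43+1=44). clock=43
Op 18: insert a.com -> 10.0.0.1 (expiry=43+2=45). clock=43
Op 19: insert c.com -> 10.0.0.4 (expiry=43+2=45). clock=43
Op 20: insert a.com -> 10.0.0.4 (expiry=43+2=45). clock=43
Op 21: tick 1 -> clock=44. purged={d.com}
Op 22: tick 3 -> clock=47. purged={a.com,c.com}
Op 23: insert d.com -> 10.0.0.3 (expiry=47+4=51). clock=47
Op 24: insert c.com -> 10.0.0.3 (expiry=47+3=50). clock=47
Op 25: tick 2 -> clock=49.
Op 26: tick 3 -> clock=52. purged={c.com,d.com}
Op 27: tick 2 -> clock=54.
Final cache (unexpired): {} -> size=0

Answer: 0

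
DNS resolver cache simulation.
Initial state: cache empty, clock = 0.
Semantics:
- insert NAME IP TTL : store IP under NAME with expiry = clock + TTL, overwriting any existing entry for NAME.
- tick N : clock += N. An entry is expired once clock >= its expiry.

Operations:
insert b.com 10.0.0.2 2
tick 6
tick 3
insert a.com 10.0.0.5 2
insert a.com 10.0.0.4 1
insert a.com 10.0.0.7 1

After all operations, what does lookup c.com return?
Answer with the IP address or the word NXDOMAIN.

Answer: NXDOMAIN

Derivation:
Op 1: insert b.com -> 10.0.0.2 (expiry=0+2=2). clock=0
Op 2: tick 6 -> clock=6. purged={b.com}
Op 3: tick 3 -> clock=9.
Op 4: insert a.com -> 10.0.0.5 (expiry=9+2=11). clock=9
Op 5: insert a.com -> 10.0.0.4 (expiry=9+1=10). clock=9
Op 6: insert a.com -> 10.0.0.7 (expiry=9+1=10). clock=9
lookup c.com: not in cache (expired or never inserted)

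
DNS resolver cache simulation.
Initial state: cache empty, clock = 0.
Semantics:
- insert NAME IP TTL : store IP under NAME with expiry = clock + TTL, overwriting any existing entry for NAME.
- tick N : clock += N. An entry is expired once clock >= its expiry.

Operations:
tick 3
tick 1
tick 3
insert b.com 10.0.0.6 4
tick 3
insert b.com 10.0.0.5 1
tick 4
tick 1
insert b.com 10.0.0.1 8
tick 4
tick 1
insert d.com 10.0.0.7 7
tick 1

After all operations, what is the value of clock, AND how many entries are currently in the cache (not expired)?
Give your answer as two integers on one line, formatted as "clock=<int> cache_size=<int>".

Answer: clock=21 cache_size=2

Derivation:
Op 1: tick 3 -> clock=3.
Op 2: tick 1 -> clock=4.
Op 3: tick 3 -> clock=7.
Op 4: insert b.com -> 10.0.0.6 (expiry=7+4=11). clock=7
Op 5: tick 3 -> clock=10.
Op 6: insert b.com -> 10.0.0.5 (expiry=10+1=11). clock=10
Op 7: tick 4 -> clock=14. purged={b.com}
Op 8: tick 1 -> clock=15.
Op 9: insert b.com -> 10.0.0.1 (expiry=15+8=23). clock=15
Op 10: tick 4 -> clock=19.
Op 11: tick 1 -> clock=20.
Op 12: insert d.com -> 10.0.0.7 (expiry=20+7=27). clock=20
Op 13: tick 1 -> clock=21.
Final clock = 21
Final cache (unexpired): {b.com,d.com} -> size=2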